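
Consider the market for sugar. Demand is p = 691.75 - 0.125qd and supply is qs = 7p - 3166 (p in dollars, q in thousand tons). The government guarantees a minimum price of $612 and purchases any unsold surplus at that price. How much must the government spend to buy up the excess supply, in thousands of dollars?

Rearranging demand gives qd = 5534 - 8p. Equilibrium: 5534 - 8p = 7p - 3166, so 8700 = 15p and p* = 580, q* = 894.
The floor of 612 is above the equilibrium price 580, so it binds.
At p = 612: qd = 5534 - 8·612 = 638 and qs = 7·612 - 3166 = 1118.
Surplus = qs - qd = 480.
Government expenditure = surplus × support price = 480 × 612 = 293760.

293760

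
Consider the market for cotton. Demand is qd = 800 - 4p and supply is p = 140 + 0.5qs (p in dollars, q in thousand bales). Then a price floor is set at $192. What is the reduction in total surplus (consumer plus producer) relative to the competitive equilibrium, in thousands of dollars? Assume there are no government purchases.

864

Rearranging supply gives qs = 2p - 280. In a free market, 800 - 4p = 2p - 280 gives the equilibrium p* = 180, q* = 80.
The floor of 192 is above the equilibrium price 180, so it binds.
At p = 192: qd = 800 - 4·192 = 32 and qs = 2·192 - 280 = 104.
Quantity traded falls to 32. At q = 32 the demand price is (800 - 32)/4 = 192 and the supply price is (280 + 32)/2 = 156.
Deadweight loss = ½ · (192 - 156) · (80 - 32) = ½ · 36 · 48 = 864.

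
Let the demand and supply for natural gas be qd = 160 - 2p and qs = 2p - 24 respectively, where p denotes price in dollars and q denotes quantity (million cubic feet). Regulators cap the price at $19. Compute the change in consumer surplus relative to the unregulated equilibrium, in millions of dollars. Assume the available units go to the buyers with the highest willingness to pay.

-351

Setting quantity demanded equal to quantity supplied, 160 - 2p = 2p - 24, gives p* = 46 and q* = 68.
Since 19 < 46, the ceiling is binding.
At p = 19: qd = 160 - 2·19 = 122 and qs = 2·19 - 24 = 14.
Consumer surplus without the control is ½ · (80 - 46) · 68 = 1156.
With the ceiling, 14 units are sold at 19 (assume they go to the highest-value buyers). The demand price at q = 14 is 73, so CS = ½ · [(80 - 19) + (73 - 19)] · 14 = 805.
Change in consumer surplus = 805 - 1156 = -351.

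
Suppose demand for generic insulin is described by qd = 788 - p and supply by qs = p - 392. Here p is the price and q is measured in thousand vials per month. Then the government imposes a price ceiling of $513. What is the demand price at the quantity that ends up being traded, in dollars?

Equilibrium: 788 - p = p - 392, so 1180 = 2p and p* = 590, q* = 198.
Because the ceiling (513) lies below the market-clearing price, it is binding.
At p = 513: qd = 788 - 513 = 275 and qs = 513 - 392 = 121.
Only 121 units reach the market. On the demand curve, the marginal buyer's willingness to pay at q = 121 is (788 - 121) = 667.

667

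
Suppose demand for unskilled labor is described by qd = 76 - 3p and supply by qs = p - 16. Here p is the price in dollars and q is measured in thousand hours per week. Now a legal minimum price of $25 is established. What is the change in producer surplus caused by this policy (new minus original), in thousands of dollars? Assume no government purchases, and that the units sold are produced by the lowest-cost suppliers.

-16

Setting quantity demanded equal to quantity supplied, 76 - 3p = p - 16, gives p* = 23 and q* = 7.
Because the floor (25) lies above the market-clearing price, it is binding.
At p = 25: qd = 76 - 3·25 = 1 and qs = 25 - 16 = 9.
Producer surplus without the control is ½ · (23 - 16) · 7 = 24.5.
With the floor, 1 units are sold at 25. The supply price at q = 1 is 17, so PS = ½ · [(25 - 16) + (25 - 17)] · 1 = 8.5.
Change in producer surplus = 8.5 - 24.5 = -16.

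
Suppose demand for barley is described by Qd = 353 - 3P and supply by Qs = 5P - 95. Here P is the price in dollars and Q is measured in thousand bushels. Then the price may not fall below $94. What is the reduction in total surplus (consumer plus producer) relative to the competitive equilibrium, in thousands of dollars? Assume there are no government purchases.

In a free market, 353 - 3P = 5P - 95 gives the equilibrium P* = 56, Q* = 185.
The floor of 94 is above the equilibrium price 56, so it binds.
At P = 94: Qd = 353 - 3·94 = 71 and Qs = 5·94 - 95 = 375.
Quantity traded falls to 71. At Q = 71 the demand price is (353 - 71)/3 = 94 and the supply price is (95 + 71)/5 = 33.2.
Deadweight loss = ½ · (94 - 33.2) · (185 - 71) = ½ · 60.8 · 114 = 3465.6.

3465.6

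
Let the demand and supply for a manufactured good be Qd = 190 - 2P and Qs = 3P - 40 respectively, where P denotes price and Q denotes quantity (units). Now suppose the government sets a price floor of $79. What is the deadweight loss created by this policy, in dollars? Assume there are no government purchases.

1815

Without the control the market clears where 190 - 2P = 3P - 40, i.e. P* = 46 and Q* = 98.
Because the floor (79) lies above the market-clearing price, it is binding.
At P = 79: Qd = 190 - 2·79 = 32 and Qs = 3·79 - 40 = 197.
Quantity traded falls to 32. At Q = 32 the demand price is (190 - 32)/2 = 79 and the supply price is (40 + 32)/3 = 24.
Deadweight loss = ½ · (79 - 24) · (98 - 32) = ½ · 55 · 66 = 1815.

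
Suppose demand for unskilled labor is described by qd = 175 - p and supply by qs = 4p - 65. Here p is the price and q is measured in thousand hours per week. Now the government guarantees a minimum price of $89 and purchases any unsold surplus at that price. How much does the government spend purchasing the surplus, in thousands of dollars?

18245

Equilibrium: 175 - p = 4p - 65, so 240 = 5p and p* = 48, q* = 127.
Because the floor (89) lies above the market-clearing price, it is binding.
At p = 89: qd = 175 - 89 = 86 and qs = 4·89 - 65 = 291.
Surplus = qs - qd = 205.
Government expenditure = surplus × support price = 205 × 89 = 18245.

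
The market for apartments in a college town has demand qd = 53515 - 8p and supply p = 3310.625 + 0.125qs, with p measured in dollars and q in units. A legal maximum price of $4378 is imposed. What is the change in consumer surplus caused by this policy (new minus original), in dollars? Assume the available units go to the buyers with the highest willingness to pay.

3763722

Rearranging supply gives qs = 8p - 26485. Equilibrium: 53515 - 8p = 8p - 26485, so 80000 = 16p and p* = 5000, q* = 13515.
The ceiling of 4378 is below the equilibrium price 5000, so it binds.
At p = 4378: qd = 53515 - 8·4378 = 18491 and qs = 8·4378 - 26485 = 8539.
Consumer surplus without the control is ½ · (6689.375 - 5000) · 13515 = 11415951.5625.
With the ceiling, 8539 units are sold at 4378 (assume they go to the highest-value buyers). The demand price at q = 8539 is 5622, so CS = ½ · [(6689.375 - 4378) + (5622 - 4378)] · 8539 = 15179673.5625.
Change in consumer surplus = 15179673.5625 - 11415951.5625 = 3763722.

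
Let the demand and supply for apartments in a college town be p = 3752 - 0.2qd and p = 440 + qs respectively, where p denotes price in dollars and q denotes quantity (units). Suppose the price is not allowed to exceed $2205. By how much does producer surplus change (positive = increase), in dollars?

-2251187.5

Rearranging demand gives qd = 18760 - 5p; rearranging supply gives qs = p - 440. Setting quantity demanded equal to quantity supplied, 18760 - 5p = p - 440, gives p* = 3200 and q* = 2760.
Because the ceiling (2205) lies below the market-clearing price, it is binding.
At p = 2205: qd = 18760 - 5·2205 = 7735 and qs = 2205 - 440 = 1765.
Producer surplus without the control is ½ · (3200 - 440) · 2760 = 3808800.
With the ceiling, producers sell 1765 units at 2205, so PS = ½ · (2205 - 440) · 1765 = 1557612.5.
Change in producer surplus = 1557612.5 - 3808800 = -2251187.5.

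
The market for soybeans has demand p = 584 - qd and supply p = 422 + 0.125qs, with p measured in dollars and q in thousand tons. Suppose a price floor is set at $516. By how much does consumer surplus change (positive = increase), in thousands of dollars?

-8056

Rearranging demand gives qd = 584 - p; rearranging supply gives qs = 8p - 3376. Without the control the market clears where 584 - p = 8p - 3376, i.e. p* = 440 and q* = 144.
Since 516 > 440, the floor is binding.
At p = 516: qd = 584 - 516 = 68 and qs = 8·516 - 3376 = 752.
Consumer surplus without the control is ½ · (584 - 440) · 144 = 10368.
With the floor, consumers buy 68 units at 516, so CS = ½ · (584 - 516) · 68 = 2312.
Change in consumer surplus = 2312 - 10368 = -8056.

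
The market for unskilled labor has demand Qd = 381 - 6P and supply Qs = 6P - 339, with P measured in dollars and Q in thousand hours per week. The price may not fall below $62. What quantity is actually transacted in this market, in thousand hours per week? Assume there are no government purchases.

9

Equilibrium: 381 - 6P = 6P - 339, so 720 = 12P and P* = 60, Q* = 21.
The floor of 62 is above the equilibrium price 60, so it binds.
At P = 62: Qd = 381 - 6·62 = 9 and Qs = 6·62 - 339 = 33.
The quantity actually transacted is the short side, demand: 9.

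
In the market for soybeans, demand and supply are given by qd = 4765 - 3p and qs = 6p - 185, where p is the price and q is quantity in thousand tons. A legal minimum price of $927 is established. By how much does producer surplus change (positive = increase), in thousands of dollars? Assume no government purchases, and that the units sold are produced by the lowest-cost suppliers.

Without the control the market clears where 4765 - 3p = 6p - 185, i.e. p* = 550 and q* = 3115.
Because the floor (927) lies above the market-clearing price, it is binding.
At p = 927: qd = 4765 - 3·927 = 1984 and qs = 6·927 - 185 = 5377.
Producer surplus without the control is ½ · (550 - 185/6) · 3115 = 9703225/12.
With the floor, 1984 units are sold at 927. The supply price at q = 1984 is 361.5, so PS = ½ · [(927 - 185/6) + (927 - 361.5)] · 1984 = 4349920/3.
Change in producer surplus = 4349920/3 - 9703225/12 = 641371.25.

641371.25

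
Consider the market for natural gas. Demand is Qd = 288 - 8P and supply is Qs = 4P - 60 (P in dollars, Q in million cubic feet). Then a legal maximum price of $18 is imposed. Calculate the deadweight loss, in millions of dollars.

363

Without the control the market clears where 288 - 8P = 4P - 60, i.e. P* = 29 and Q* = 56.
The ceiling of 18 is below the equilibrium price 29, so it binds.
At P = 18: Qd = 288 - 8·18 = 144 and Qs = 4·18 - 60 = 12.
Quantity traded falls to 12. At Q = 12 the demand price is (288 - 12)/8 = 34.5 and the supply price is (60 + 12)/4 = 18.
Deadweight loss = ½ · (34.5 - 18) · (56 - 12) = ½ · 16.5 · 44 = 363.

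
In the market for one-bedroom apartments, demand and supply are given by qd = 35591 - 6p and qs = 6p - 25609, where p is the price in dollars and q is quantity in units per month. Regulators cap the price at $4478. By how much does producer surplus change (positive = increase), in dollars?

-1943750

Equilibrium: 35591 - 6p = 6p - 25609, so 61200 = 12p and p* = 5100, q* = 4991.
Because the ceiling (4478) lies below the market-clearing price, it is binding.
At p = 4478: qd = 35591 - 6·4478 = 8723 and qs = 6·4478 - 25609 = 1259.
Producer surplus without the control is ½ · (5100 - 25609/6) · 4991 = 24910081/12.
With the ceiling, producers sell 1259 units at 4478, so PS = ½ · (4478 - 25609/6) · 1259 = 1585081/12.
Change in producer surplus = 1585081/12 - 24910081/12 = -1943750.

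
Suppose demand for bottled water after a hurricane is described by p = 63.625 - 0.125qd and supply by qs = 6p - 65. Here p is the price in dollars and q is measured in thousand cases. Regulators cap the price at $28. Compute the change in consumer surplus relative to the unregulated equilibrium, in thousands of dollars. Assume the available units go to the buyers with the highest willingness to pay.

Rearranging demand gives qd = 509 - 8p. Setting quantity demanded equal to quantity supplied, 509 - 8p = 6p - 65, gives p* = 41 and q* = 181.
Because the ceiling (28) lies below the market-clearing price, it is binding.
At p = 28: qd = 509 - 8·28 = 285 and qs = 6·28 - 65 = 103.
Consumer surplus without the control is ½ · (63.625 - 41) · 181 = 2047.5625.
With the ceiling, 103 units are sold at 28 (assume they go to the highest-value buyers). The demand price at q = 103 is 50.75, so CS = ½ · [(63.625 - 28) + (50.75 - 28)] · 103 = 3006.3125.
Change in consumer surplus = 3006.3125 - 2047.5625 = 958.75.

958.75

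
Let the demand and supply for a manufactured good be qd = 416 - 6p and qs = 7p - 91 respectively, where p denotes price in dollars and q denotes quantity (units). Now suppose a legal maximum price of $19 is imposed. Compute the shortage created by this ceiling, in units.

260

Without the control the market clears where 416 - 6p = 7p - 91, i.e. p* = 39 and q* = 182.
The ceiling of 19 is below the equilibrium price 39, so it binds.
At p = 19: qd = 416 - 6·19 = 302 and qs = 7·19 - 91 = 42.
Shortage = qd - qs = 302 - 42 = 260.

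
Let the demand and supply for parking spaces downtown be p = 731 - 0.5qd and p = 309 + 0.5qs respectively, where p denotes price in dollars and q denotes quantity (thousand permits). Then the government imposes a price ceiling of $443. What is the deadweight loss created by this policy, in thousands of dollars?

Rearranging demand gives qd = 1462 - 2p; rearranging supply gives qs = 2p - 618. Setting quantity demanded equal to quantity supplied, 1462 - 2p = 2p - 618, gives p* = 520 and q* = 422.
Since 443 < 520, the ceiling is binding.
At p = 443: qd = 1462 - 2·443 = 576 and qs = 2·443 - 618 = 268.
Quantity traded falls to 268. At q = 268 the demand price is (1462 - 268)/2 = 597 and the supply price is (618 + 268)/2 = 443.
Deadweight loss = ½ · (597 - 443) · (422 - 268) = ½ · 154 · 154 = 11858.

11858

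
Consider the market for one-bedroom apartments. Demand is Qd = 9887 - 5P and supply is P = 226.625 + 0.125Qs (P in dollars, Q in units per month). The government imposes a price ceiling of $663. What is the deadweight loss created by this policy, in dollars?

Rearranging supply gives Qs = 8P - 1813. In a free market, 9887 - 5P = 8P - 1813 gives the equilibrium P* = 900, Q* = 5387.
The ceiling of 663 is below the equilibrium price 900, so it binds.
At P = 663: Qd = 9887 - 5·663 = 6572 and Qs = 8·663 - 1813 = 3491.
Quantity traded falls to 3491. At Q = 3491 the demand price is (9887 - 3491)/5 = 1279.2 and the supply price is (1813 + 3491)/8 = 663.
Deadweight loss = ½ · (1279.2 - 663) · (5387 - 3491) = ½ · 616.2 · 1896 = 584157.6.

584157.6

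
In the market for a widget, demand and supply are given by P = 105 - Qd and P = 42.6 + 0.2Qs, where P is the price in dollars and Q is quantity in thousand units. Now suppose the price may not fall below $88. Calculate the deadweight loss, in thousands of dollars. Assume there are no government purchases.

735

Rearranging demand gives Qd = 105 - P; rearranging supply gives Qs = 5P - 213. Setting quantity demanded equal to quantity supplied, 105 - P = 5P - 213, gives P* = 53 and Q* = 52.
Since 88 > 53, the floor is binding.
At P = 88: Qd = 105 - 88 = 17 and Qs = 5·88 - 213 = 227.
Quantity traded falls to 17. At Q = 17 the demand price is 105 - 17 = 88 and the supply price is (213 + 17)/5 = 46.
Deadweight loss = ½ · (88 - 46) · (52 - 17) = ½ · 42 · 35 = 735.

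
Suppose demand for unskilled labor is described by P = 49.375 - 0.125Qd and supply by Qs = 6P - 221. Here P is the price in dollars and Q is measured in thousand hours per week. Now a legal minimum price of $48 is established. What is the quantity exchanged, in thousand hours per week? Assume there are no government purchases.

11

Rearranging demand gives Qd = 395 - 8P. Equilibrium: 395 - 8P = 6P - 221, so 616 = 14P and P* = 44, Q* = 43.
Since 48 > 44, the floor is binding.
At P = 48: Qd = 395 - 8·48 = 11 and Qs = 6·48 - 221 = 67.
The quantity actually transacted is the short side, demand: 11.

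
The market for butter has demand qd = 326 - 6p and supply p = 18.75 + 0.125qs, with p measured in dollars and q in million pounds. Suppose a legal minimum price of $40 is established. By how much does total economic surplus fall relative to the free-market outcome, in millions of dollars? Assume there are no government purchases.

Rearranging supply gives qs = 8p - 150. Equilibrium: 326 - 6p = 8p - 150, so 476 = 14p and p* = 34, q* = 122.
The floor of 40 is above the equilibrium price 34, so it binds.
At p = 40: qd = 326 - 6·40 = 86 and qs = 8·40 - 150 = 170.
Quantity traded falls to 86. At q = 86 the demand price is (326 - 86)/6 = 40 and the supply price is (150 + 86)/8 = 29.5.
Deadweight loss = ½ · (40 - 29.5) · (122 - 86) = ½ · 10.5 · 36 = 189.

189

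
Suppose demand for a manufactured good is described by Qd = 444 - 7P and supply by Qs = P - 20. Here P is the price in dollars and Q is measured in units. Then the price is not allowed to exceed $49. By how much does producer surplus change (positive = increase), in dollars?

-301.5

Equilibrium: 444 - 7P = P - 20, so 464 = 8P and P* = 58, Q* = 38.
Since 49 < 58, the ceiling is binding.
At P = 49: Qd = 444 - 7·49 = 101 and Qs = 49 - 20 = 29.
Producer surplus without the control is ½ · (58 - 20) · 38 = 722.
With the ceiling, producers sell 29 units at 49, so PS = ½ · (49 - 20) · 29 = 420.5.
Change in producer surplus = 420.5 - 722 = -301.5.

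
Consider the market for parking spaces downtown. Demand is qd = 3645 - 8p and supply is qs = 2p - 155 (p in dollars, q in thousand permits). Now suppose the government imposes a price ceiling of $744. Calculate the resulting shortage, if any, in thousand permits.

0

Without the control the market clears where 3645 - 8p = 2p - 155, i.e. p* = 380 and q* = 605.
Since 744 is above p* = 380, the ceiling does not bind and the free-market outcome prevails.
Since the control does not bind, there is no shortage.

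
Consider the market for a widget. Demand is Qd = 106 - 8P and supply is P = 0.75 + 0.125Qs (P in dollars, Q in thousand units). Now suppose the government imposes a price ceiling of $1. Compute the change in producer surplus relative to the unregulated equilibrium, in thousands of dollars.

Rearranging supply gives Qs = 8P - 6. Equilibrium: 106 - 8P = 8P - 6, so 112 = 16P and P* = 7, Q* = 50.
Because the ceiling (1) lies below the market-clearing price, it is binding.
At P = 1: Qd = 106 - 8·1 = 98 and Qs = 8·1 - 6 = 2.
Producer surplus without the control is ½ · (7 - 0.75) · 50 = 156.25.
With the ceiling, producers sell 2 units at 1, so PS = ½ · (1 - 0.75) · 2 = 0.25.
Change in producer surplus = 0.25 - 156.25 = -156.

-156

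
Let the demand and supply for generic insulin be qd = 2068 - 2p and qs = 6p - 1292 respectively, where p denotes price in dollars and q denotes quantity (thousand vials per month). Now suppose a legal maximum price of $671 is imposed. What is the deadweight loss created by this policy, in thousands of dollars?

0

Equilibrium: 2068 - 2p = 6p - 1292, so 3360 = 8p and p* = 420, q* = 1228.
Since 671 is above p* = 420, the ceiling does not bind and the free-market outcome prevails.
Since the control does not bind, no trades are prevented and deadweight loss is zero.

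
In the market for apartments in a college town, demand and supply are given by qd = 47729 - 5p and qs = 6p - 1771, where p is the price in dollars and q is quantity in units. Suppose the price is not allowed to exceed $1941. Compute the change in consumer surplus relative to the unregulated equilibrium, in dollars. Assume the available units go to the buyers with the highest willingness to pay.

1695593.4

Setting quantity demanded equal to quantity supplied, 47729 - 5p = 6p - 1771, gives p* = 4500 and q* = 25229.
The ceiling of 1941 is below the equilibrium price 4500, so it binds.
At p = 1941: qd = 47729 - 5·1941 = 38024 and qs = 6·1941 - 1771 = 9875.
Consumer surplus without the control is ½ · (9545.8 - 4500) · 25229 = 63650244.1.
With the ceiling, 9875 units are sold at 1941 (assume they go to the highest-value buyers). The demand price at q = 9875 is 7570.8, so CS = ½ · [(9545.8 - 1941) + (7570.8 - 1941)] · 9875 = 65345837.5.
Change in consumer surplus = 65345837.5 - 63650244.1 = 1695593.4.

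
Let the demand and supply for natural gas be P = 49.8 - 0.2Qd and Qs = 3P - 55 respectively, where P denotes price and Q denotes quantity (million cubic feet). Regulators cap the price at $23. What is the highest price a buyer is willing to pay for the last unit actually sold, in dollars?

Rearranging demand gives Qd = 249 - 5P. Without the control the market clears where 249 - 5P = 3P - 55, i.e. P* = 38 and Q* = 59.
The ceiling of 23 is below the equilibrium price 38, so it binds.
At P = 23: Qd = 249 - 5·23 = 134 and Qs = 3·23 - 55 = 14.
Only 14 units reach the market. On the demand curve, the marginal buyer's willingness to pay at Q = 14 is (249 - 14)/5 = 47.

47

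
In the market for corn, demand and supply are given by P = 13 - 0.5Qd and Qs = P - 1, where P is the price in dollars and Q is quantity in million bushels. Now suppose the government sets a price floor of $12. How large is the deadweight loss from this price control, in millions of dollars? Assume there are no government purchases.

Rearranging demand gives Qd = 26 - 2P. Equilibrium: 26 - 2P = P - 1, so 27 = 3P and P* = 9, Q* = 8.
Because the floor (12) lies above the market-clearing price, it is binding.
At P = 12: Qd = 26 - 2·12 = 2 and Qs = 12 - 1 = 11.
Quantity traded falls to 2. At Q = 2 the demand price is (26 - 2)/2 = 12 and the supply price is 1 + 2 = 3.
Deadweight loss = ½ · (12 - 3) · (8 - 2) = ½ · 9 · 6 = 27.

27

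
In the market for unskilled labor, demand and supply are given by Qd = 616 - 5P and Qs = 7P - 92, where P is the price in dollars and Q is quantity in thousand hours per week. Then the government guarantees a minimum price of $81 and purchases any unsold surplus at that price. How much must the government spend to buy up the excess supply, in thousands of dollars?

21384

Setting quantity demanded equal to quantity supplied, 616 - 5P = 7P - 92, gives P* = 59 and Q* = 321.
The floor of 81 is above the equilibrium price 59, so it binds.
At P = 81: Qd = 616 - 5·81 = 211 and Qs = 7·81 - 92 = 475.
Surplus = Qs - Qd = 264.
Government expenditure = surplus × support price = 264 × 81 = 21384.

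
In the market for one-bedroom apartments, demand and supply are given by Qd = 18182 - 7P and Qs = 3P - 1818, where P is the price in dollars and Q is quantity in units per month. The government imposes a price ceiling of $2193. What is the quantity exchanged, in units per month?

Equilibrium: 18182 - 7P = 3P - 1818, so 20000 = 10P and P* = 2000, Q* = 4182.
The ceiling of 2193 is above the equilibrium price 2000, so it is not binding; the market clears at P* = 2000, Q* = 4182.

4182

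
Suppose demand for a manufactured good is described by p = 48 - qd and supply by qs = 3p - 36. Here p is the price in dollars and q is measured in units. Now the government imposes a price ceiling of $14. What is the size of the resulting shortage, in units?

Rearranging demand gives qd = 48 - p. In a free market, 48 - p = 3p - 36 gives the equilibrium p* = 21, q* = 27.
Since 14 < 21, the ceiling is binding.
At p = 14: qd = 48 - 14 = 34 and qs = 3·14 - 36 = 6.
Shortage = qd - qs = 34 - 6 = 28.

28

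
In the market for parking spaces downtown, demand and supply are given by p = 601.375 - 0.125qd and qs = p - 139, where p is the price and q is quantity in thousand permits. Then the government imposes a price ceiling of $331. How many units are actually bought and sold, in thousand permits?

Rearranging demand gives qd = 4811 - 8p. In a free market, 4811 - 8p = p - 139 gives the equilibrium p* = 550, q* = 411.
Since 331 < 550, the ceiling is binding.
At p = 331: qd = 4811 - 8·331 = 2163 and qs = 331 - 139 = 192.
The quantity actually transacted is the short side, supply: 192.

192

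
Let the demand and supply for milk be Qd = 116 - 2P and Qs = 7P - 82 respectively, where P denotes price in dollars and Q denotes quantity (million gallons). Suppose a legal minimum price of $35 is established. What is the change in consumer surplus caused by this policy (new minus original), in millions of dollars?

In a free market, 116 - 2P = 7P - 82 gives the equilibrium P* = 22, Q* = 72.
The floor of 35 is above the equilibrium price 22, so it binds.
At P = 35: Qd = 116 - 2·35 = 46 and Qs = 7·35 - 82 = 163.
Consumer surplus without the control is ½ · (58 - 22) · 72 = 1296.
With the floor, consumers buy 46 units at 35, so CS = ½ · (58 - 35) · 46 = 529.
Change in consumer surplus = 529 - 1296 = -767.

-767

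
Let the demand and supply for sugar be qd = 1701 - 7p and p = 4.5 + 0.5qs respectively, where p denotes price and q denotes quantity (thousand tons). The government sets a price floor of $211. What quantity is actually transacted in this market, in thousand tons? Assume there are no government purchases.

224

Rearranging supply gives qs = 2p - 9. In a free market, 1701 - 7p = 2p - 9 gives the equilibrium p* = 190, q* = 371.
Since 211 > 190, the floor is binding.
At p = 211: qd = 1701 - 7·211 = 224 and qs = 2·211 - 9 = 413.
The quantity actually transacted is the short side, demand: 224.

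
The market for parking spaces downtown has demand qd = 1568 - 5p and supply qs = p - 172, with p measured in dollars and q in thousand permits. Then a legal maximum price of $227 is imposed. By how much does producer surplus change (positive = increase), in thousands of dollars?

-5449.5

In a free market, 1568 - 5p = p - 172 gives the equilibrium p* = 290, q* = 118.
Since 227 < 290, the ceiling is binding.
At p = 227: qd = 1568 - 5·227 = 433 and qs = 227 - 172 = 55.
Producer surplus without the control is ½ · (290 - 172) · 118 = 6962.
With the ceiling, producers sell 55 units at 227, so PS = ½ · (227 - 172) · 55 = 1512.5.
Change in producer surplus = 1512.5 - 6962 = -5449.5.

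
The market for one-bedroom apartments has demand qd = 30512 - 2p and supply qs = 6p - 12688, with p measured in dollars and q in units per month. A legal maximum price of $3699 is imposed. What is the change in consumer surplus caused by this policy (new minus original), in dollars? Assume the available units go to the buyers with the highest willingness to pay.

-9870903

Equilibrium: 30512 - 2p = 6p - 12688, so 43200 = 8p and p* = 5400, q* = 19712.
Because the ceiling (3699) lies below the market-clearing price, it is binding.
At p = 3699: qd = 30512 - 2·3699 = 23114 and qs = 6·3699 - 12688 = 9506.
Consumer surplus without the control is ½ · (15256 - 5400) · 19712 = 97140736.
With the ceiling, 9506 units are sold at 3699 (assume they go to the highest-value buyers). The demand price at q = 9506 is 10503, so CS = ½ · [(15256 - 3699) + (10503 - 3699)] · 9506 = 87269833.
Change in consumer surplus = 87269833 - 97140736 = -9870903.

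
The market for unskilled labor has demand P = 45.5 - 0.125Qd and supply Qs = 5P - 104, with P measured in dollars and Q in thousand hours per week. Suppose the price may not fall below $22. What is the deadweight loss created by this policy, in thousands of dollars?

0

Rearranging demand gives Qd = 364 - 8P. Equilibrium: 364 - 8P = 5P - 104, so 468 = 13P and P* = 36, Q* = 76.
The floor of 22 is below the equilibrium price 36, so it is not binding; the market clears at P* = 36, Q* = 76.
Since the control does not bind, no trades are prevented and deadweight loss is zero.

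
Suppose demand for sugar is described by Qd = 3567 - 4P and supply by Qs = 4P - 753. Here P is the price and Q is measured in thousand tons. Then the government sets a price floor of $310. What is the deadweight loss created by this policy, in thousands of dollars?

0

In a free market, 3567 - 4P = 4P - 753 gives the equilibrium P* = 540, Q* = 1407.
The floor of 310 is below the equilibrium price 540, so it is not binding; the market clears at P* = 540, Q* = 1407.
Since the control does not bind, no trades are prevented and deadweight loss is zero.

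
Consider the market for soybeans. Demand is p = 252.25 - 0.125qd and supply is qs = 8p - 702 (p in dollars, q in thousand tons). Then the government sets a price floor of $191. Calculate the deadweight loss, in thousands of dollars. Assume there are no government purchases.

3528

Rearranging demand gives qd = 2018 - 8p. In a free market, 2018 - 8p = 8p - 702 gives the equilibrium p* = 170, q* = 658.
Because the floor (191) lies above the market-clearing price, it is binding.
At p = 191: qd = 2018 - 8·191 = 490 and qs = 8·191 - 702 = 826.
Quantity traded falls to 490. At q = 490 the demand price is (2018 - 490)/8 = 191 and the supply price is (702 + 490)/8 = 149.
Deadweight loss = ½ · (191 - 149) · (658 - 490) = ½ · 42 · 168 = 3528.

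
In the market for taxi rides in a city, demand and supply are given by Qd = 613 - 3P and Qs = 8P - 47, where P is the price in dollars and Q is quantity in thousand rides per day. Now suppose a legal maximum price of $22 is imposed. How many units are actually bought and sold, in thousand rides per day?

129

Equilibrium: 613 - 3P = 8P - 47, so 660 = 11P and P* = 60, Q* = 433.
Because the ceiling (22) lies below the market-clearing price, it is binding.
At P = 22: Qd = 613 - 3·22 = 547 and Qs = 8·22 - 47 = 129.
The quantity actually transacted is the short side, supply: 129.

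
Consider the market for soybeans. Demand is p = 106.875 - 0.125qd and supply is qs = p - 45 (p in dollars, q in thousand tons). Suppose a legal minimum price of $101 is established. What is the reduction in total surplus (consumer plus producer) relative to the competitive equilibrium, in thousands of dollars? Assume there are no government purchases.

Rearranging demand gives qd = 855 - 8p. Setting quantity demanded equal to quantity supplied, 855 - 8p = p - 45, gives p* = 100 and q* = 55.
The floor of 101 is above the equilibrium price 100, so it binds.
At p = 101: qd = 855 - 8·101 = 47 and qs = 101 - 45 = 56.
Quantity traded falls to 47. At q = 47 the demand price is (855 - 47)/8 = 101 and the supply price is 45 + 47 = 92.
Deadweight loss = ½ · (101 - 92) · (55 - 47) = ½ · 9 · 8 = 36.

36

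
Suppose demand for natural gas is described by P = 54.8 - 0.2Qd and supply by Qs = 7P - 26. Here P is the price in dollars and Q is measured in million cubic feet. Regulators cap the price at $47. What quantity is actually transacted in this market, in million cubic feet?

Rearranging demand gives Qd = 274 - 5P. Equilibrium: 274 - 5P = 7P - 26, so 300 = 12P and P* = 25, Q* = 149.
The ceiling of 47 is above the equilibrium price 25, so it is not binding; the market clears at P* = 25, Q* = 149.

149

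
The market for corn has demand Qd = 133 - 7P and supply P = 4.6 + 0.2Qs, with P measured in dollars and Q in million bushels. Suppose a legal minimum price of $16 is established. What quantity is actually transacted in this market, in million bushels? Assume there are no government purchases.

Rearranging supply gives Qs = 5P - 23. Equilibrium: 133 - 7P = 5P - 23, so 156 = 12P and P* = 13, Q* = 42.
Since 16 > 13, the floor is binding.
At P = 16: Qd = 133 - 7·16 = 21 and Qs = 5·16 - 23 = 57.
The quantity actually transacted is the short side, demand: 21.

21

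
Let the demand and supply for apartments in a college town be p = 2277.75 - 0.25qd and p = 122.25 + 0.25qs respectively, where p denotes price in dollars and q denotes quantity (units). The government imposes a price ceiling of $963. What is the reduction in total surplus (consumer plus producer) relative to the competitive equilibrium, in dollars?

Rearranging demand gives qd = 9111 - 4p; rearranging supply gives qs = 4p - 489. Equilibrium: 9111 - 4p = 4p - 489, so 9600 = 8p and p* = 1200, q* = 4311.
The ceiling of 963 is below the equilibrium price 1200, so it binds.
At p = 963: qd = 9111 - 4·963 = 5259 and qs = 4·963 - 489 = 3363.
Quantity traded falls to 3363. At q = 3363 the demand price is (9111 - 3363)/4 = 1437 and the supply price is (489 + 3363)/4 = 963.
Deadweight loss = ½ · (1437 - 963) · (4311 - 3363) = ½ · 474 · 948 = 224676.

224676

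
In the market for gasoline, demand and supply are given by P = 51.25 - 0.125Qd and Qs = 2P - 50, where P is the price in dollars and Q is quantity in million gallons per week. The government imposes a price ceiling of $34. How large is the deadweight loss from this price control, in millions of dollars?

Rearranging demand gives Qd = 410 - 8P. Setting quantity demanded equal to quantity supplied, 410 - 8P = 2P - 50, gives P* = 46 and Q* = 42.
Because the ceiling (34) lies below the market-clearing price, it is binding.
At P = 34: Qd = 410 - 8·34 = 138 and Qs = 2·34 - 50 = 18.
Quantity traded falls to 18. At Q = 18 the demand price is (410 - 18)/8 = 49 and the supply price is (50 + 18)/2 = 34.
Deadweight loss = ½ · (49 - 34) · (42 - 18) = ½ · 15 · 24 = 180.

180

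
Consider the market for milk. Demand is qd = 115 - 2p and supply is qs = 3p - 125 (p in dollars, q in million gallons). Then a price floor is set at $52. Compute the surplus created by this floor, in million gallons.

Without the control the market clears where 115 - 2p = 3p - 125, i.e. p* = 48 and q* = 19.
The floor of 52 is above the equilibrium price 48, so it binds.
At p = 52: qd = 115 - 2·52 = 11 and qs = 3·52 - 125 = 31.
Surplus = qs - qd = 31 - 11 = 20.

20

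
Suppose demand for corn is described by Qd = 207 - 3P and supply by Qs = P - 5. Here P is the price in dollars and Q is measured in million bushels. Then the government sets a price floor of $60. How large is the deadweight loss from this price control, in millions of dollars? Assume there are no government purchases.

Equilibrium: 207 - 3P = P - 5, so 212 = 4P and P* = 53, Q* = 48.
The floor of 60 is above the equilibrium price 53, so it binds.
At P = 60: Qd = 207 - 3·60 = 27 and Qs = 60 - 5 = 55.
Quantity traded falls to 27. At Q = 27 the demand price is (207 - 27)/3 = 60 and the supply price is 5 + 27 = 32.
Deadweight loss = ½ · (60 - 32) · (48 - 27) = ½ · 28 · 21 = 294.

294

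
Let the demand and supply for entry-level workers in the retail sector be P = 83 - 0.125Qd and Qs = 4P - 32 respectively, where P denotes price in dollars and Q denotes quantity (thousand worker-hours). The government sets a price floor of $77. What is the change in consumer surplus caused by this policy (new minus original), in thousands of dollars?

Rearranging demand gives Qd = 664 - 8P. Equilibrium: 664 - 8P = 4P - 32, so 696 = 12P and P* = 58, Q* = 200.
Since 77 > 58, the floor is binding.
At P = 77: Qd = 664 - 8·77 = 48 and Qs = 4·77 - 32 = 276.
Consumer surplus without the control is ½ · (83 - 58) · 200 = 2500.
With the floor, consumers buy 48 units at 77, so CS = ½ · (83 - 77) · 48 = 144.
Change in consumer surplus = 144 - 2500 = -2356.

-2356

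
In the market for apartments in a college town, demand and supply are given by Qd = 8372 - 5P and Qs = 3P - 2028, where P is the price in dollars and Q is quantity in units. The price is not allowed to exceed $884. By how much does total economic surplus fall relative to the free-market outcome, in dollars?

Setting quantity demanded equal to quantity supplied, 8372 - 5P = 3P - 2028, gives P* = 1300 and Q* = 1872.
Because the ceiling (884) lies below the market-clearing price, it is binding.
At P = 884: Qd = 8372 - 5·884 = 3952 and Qs = 3·884 - 2028 = 624.
Quantity traded falls to 624. At Q = 624 the demand price is (8372 - 624)/5 = 1549.6 and the supply price is (2028 + 624)/3 = 884.
Deadweight loss = ½ · (1549.6 - 884) · (1872 - 624) = ½ · 665.6 · 1248 = 415334.4.

415334.4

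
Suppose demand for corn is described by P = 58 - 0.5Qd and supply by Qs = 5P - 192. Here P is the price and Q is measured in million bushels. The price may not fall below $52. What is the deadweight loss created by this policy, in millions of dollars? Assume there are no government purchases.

89.6

Rearranging demand gives Qd = 116 - 2P. Equilibrium: 116 - 2P = 5P - 192, so 308 = 7P and P* = 44, Q* = 28.
The floor of 52 is above the equilibrium price 44, so it binds.
At P = 52: Qd = 116 - 2·52 = 12 and Qs = 5·52 - 192 = 68.
Quantity traded falls to 12. At Q = 12 the demand price is (116 - 12)/2 = 52 and the supply price is (192 + 12)/5 = 40.8.
Deadweight loss = ½ · (52 - 40.8) · (28 - 12) = ½ · 11.2 · 16 = 89.6.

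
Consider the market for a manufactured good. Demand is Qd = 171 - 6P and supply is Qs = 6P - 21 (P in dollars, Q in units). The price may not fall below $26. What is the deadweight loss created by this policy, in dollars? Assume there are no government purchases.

Equilibrium: 171 - 6P = 6P - 21, so 192 = 12P and P* = 16, Q* = 75.
Since 26 > 16, the floor is binding.
At P = 26: Qd = 171 - 6·26 = 15 and Qs = 6·26 - 21 = 135.
Quantity traded falls to 15. At Q = 15 the demand price is (171 - 15)/6 = 26 and the supply price is (21 + 15)/6 = 6.
Deadweight loss = ½ · (26 - 6) · (75 - 15) = ½ · 20 · 60 = 600.

600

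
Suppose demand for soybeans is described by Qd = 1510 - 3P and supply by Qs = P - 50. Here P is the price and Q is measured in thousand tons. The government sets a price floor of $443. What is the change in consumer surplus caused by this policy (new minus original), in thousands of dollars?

In a free market, 1510 - 3P = P - 50 gives the equilibrium P* = 390, Q* = 340.
Because the floor (443) lies above the market-clearing price, it is binding.
At P = 443: Qd = 1510 - 3·443 = 181 and Qs = 443 - 50 = 393.
Consumer surplus without the control is ½ · (1510/3 - 390) · 340 = 57800/3.
With the floor, consumers buy 181 units at 443, so CS = ½ · (1510/3 - 443) · 181 = 32761/6.
Change in consumer surplus = 32761/6 - 57800/3 = -13806.5.

-13806.5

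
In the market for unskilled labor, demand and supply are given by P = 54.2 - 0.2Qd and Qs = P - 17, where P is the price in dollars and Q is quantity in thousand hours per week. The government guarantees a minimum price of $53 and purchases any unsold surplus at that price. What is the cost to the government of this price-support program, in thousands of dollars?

Rearranging demand gives Qd = 271 - 5P. Equilibrium: 271 - 5P = P - 17, so 288 = 6P and P* = 48, Q* = 31.
Since 53 > 48, the floor is binding.
At P = 53: Qd = 271 - 5·53 = 6 and Qs = 53 - 17 = 36.
Surplus = Qs - Qd = 30.
Government expenditure = surplus × support price = 30 × 53 = 1590.

1590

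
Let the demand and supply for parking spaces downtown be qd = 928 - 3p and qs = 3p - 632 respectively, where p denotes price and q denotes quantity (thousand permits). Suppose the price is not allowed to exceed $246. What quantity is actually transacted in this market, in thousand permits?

Setting quantity demanded equal to quantity supplied, 928 - 3p = 3p - 632, gives p* = 260 and q* = 148.
The ceiling of 246 is below the equilibrium price 260, so it binds.
At p = 246: qd = 928 - 3·246 = 190 and qs = 3·246 - 632 = 106.
The quantity actually transacted is the short side, supply: 106.

106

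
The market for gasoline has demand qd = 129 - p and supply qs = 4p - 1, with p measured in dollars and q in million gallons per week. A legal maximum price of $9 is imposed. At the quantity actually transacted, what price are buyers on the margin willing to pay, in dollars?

94

Setting quantity demanded equal to quantity supplied, 129 - p = 4p - 1, gives p* = 26 and q* = 103.
Because the ceiling (9) lies below the market-clearing price, it is binding.
At p = 9: qd = 129 - 9 = 120 and qs = 4·9 - 1 = 35.
Only 35 units reach the market. On the demand curve, the marginal buyer's willingness to pay at q = 35 is (129 - 35) = 94.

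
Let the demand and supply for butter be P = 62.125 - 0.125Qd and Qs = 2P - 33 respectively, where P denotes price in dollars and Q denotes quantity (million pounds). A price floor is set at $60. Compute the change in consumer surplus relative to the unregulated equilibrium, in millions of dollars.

-315

Rearranging demand gives Qd = 497 - 8P. Equilibrium: 497 - 8P = 2P - 33, so 530 = 10P and P* = 53, Q* = 73.
The floor of 60 is above the equilibrium price 53, so it binds.
At P = 60: Qd = 497 - 8·60 = 17 and Qs = 2·60 - 33 = 87.
Consumer surplus without the control is ½ · (62.125 - 53) · 73 = 333.0625.
With the floor, consumers buy 17 units at 60, so CS = ½ · (62.125 - 60) · 17 = 18.0625.
Change in consumer surplus = 18.0625 - 333.0625 = -315.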